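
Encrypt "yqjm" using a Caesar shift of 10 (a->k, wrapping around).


Input: 'yqjm', shift = 10
Operation: for each letter, (position + 10) mod 26
Mapping: 'y'(24+10=34, 34 mod 26=8)->'i', 'q'(16+10=26, 26 mod 26=0)->'a', 'j'(9+10=19)->'t', 'm'(12+10=22)->'w'
Result: iatw


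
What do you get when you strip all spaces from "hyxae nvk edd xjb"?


Input string: 'hyxae nvk edd xjb'
Operation: remove all spaces
Words: 'hyxae', 'nvk', 'edd', 'xjb'
Join without spaces: hyxaenvkeddxjb


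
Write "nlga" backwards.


Input string: 'nlga'
Operation: reverse character order
Original order: 'n' -> 'l' -> 'g' -> 'a'
Reversed order: 'a' -> 'g' -> 'l' -> 'n'
Result: agln


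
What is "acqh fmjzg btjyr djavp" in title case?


Input string: 'acqh fmjzg btjyr djavp'
Operation: capitalize first letter of each word
Word transformations: 'acqh'->'Acqh', 'fmjzg'->'Fmjzg', 'btjyr'->'Btjyr', 'djavp'->'Djavp'
Result: Acqh Fmjzg Btjyr Djavp


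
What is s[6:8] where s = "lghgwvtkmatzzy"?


Input string: 'lghgwvtkmatzzy'
Operation: slice [6:8]
Extract characters: s[6]='t', s[7]='k'
Result: tk


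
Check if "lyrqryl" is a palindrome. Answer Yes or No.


Input string: 'lyrqryl'
Reversed: 'lyrqryl'
Compare pairs: s[0]='l' vs s[6]='l' (match), s[1]='y' vs s[5]='y' (match), s[2]='r' vs s[4]='r' (match)
Palindrome: Yes


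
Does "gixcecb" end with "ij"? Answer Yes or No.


Input string: 'gixcecb'
Suffix to check: 'ij'
Last 2 characters of input: 'cb'
Match: False
Result: No


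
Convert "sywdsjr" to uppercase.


Input string: 'sywdsjr'
Operation: convert each letter to uppercase
Mapping: 's'->'S', 'y'->'Y', 'w'->'W', 'd'->'D', 's'->'S', 'j'->'J', 'r'->'R'
Result: SYWDSJR


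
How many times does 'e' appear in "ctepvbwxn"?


Input string: 'ctepvbwxn'
Target character: 'e'
Scan each position: s[2]='e'
Matches found at indices: 2
Total: 1


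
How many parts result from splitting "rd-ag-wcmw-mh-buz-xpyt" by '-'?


Input string: 'rd-ag-wcmw-mh-buz-xpyt'
Delimiter: '-'
Split result: 'rd', 'ag', 'wcmw', 'mh', 'buz', 'xpyt'
Number of parts: 6


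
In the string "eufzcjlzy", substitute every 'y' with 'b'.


Input string: 'eufzcjlzy'
Operation: replace 'y' with 'b'
Positions of 'y': 8
After replacement: eufzcjlzb


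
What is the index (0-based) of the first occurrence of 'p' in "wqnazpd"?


Input string: 'wqnazpd'
Target: 'p'
Scanning left to right: s[0]='w', s[1]='q', s[2]='n', s[3]='a', s[4]='z', s[5]='p'
First match at index: 5


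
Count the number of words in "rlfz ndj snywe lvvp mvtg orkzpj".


Input string: 'rlfz ndj snywe lvvp mvtg orkzpj'
Operation: split by spaces
Words found: 'rlfz', 'ndj', 'snywe', 'lvvp', 'mvtg', 'orkzpj'
Word count: 6


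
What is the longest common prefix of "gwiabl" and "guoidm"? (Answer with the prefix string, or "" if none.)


String 1: 'gwiabl'
String 2: 'guoidm'
Compare position by position:
pos 0: 'g' vs 'g' match
pos 1: 'w' vs 'u' differ -> stop
Longest common prefix: "g" (length 1)


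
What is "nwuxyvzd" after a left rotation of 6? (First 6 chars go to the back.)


Input: 'nwuxyvzd', shift = 6
Operation: split at index 6 and swap parts
Front part s[0:6] = 'nwuxyv'
Back part s[6:] = 'zd'
Rotated = back + front = 'zd' + 'nwuxyv'
Result: zdnwuxyv


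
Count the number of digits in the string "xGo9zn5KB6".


Input string: 'xGo9zn5KB6'
Operation: count digit characters (0-9)
Scan: 'x', 'G', 'o', '9'(digit), 'z', 'n', '5'(digit), 'K', 'B', '6'(digit)
Digits found: 3
Result: 3


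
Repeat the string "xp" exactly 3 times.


Input string: 'xp'
Operation: repeat 3 times
Concatenation: 'xp' + 'xp' + 'xp'
Result: xpxpxp


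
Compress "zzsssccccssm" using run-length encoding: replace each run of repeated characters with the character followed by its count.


Input: 'zzsssccccssm'
Operation: identify consecutive runs
Runs: 'zz' -> z2, 'sss' -> s3, 'cccc' -> c4, 'ss' -> s2, 'm' -> m1
Encoded: z2s3c4s2m1


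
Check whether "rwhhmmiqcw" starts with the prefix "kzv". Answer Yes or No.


Input string: 'rwhhmmiqcw'
Prefix to check: 'kzv'
First 3 characters of input: 'rwh'
Match: False
Result: No


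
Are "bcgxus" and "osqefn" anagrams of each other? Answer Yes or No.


String 1: 'bcgxus' -> sorted: 'bcgsux'
String 2: 'osqefn' -> sorted: 'efnoqs'
Compare sorted forms: 'bcgsux' != 'efnoqs'
Anagram: No


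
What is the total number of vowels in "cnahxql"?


Input string: 'cnahxql'
Operation: count vowels (a, e, i, o, u)
Scan: s[0]='c', s[1]='n', s[2]='a' (vowel), s[3]='h', s[4]='x', s[5]='q', s[6]='l'
Vowels found: 1
Result: 1


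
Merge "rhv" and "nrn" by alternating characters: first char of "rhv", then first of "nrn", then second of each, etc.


String 1: 'rhv'
String 2: 'nrn'
Operation: alternate characters
Pairs: 'r'+'n', 'h'+'r', 'v'+'n'
Result: rnhrvn


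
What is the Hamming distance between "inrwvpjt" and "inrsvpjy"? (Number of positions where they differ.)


String 1: 'inrwvpjt'
String 2: 'inrsvpjy'
Compare each position: pos 0: 'i'=='i', pos 1: 'n'=='n', pos 2: 'r'=='r', pos 3: 'w'!='s', pos 4: 'v'=='v', pos 5: 'p'=='p', pos 6: 'j'=='j', pos 7: 't'!='y'
Differing positions: 2
Hamming distance: 2


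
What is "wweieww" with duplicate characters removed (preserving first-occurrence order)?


Input: 'wweieww'
Operation: keep first occurrence of each character
Scan: s[0]='w' new -> keep; s[1]='w' seen -> skip; s[2]='e' new -> keep; s[3]='i' new -> keep; s[4]='e' seen -> skip; s[5]='w' seen -> skip; s[6]='w' seen -> skip
Result: wei


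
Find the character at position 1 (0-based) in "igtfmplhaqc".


Input string: 'igtfmplhaqc'
Operation: get character at index 1
Index mapping: s[0]='i', s[1]='g'
Result: 'g'


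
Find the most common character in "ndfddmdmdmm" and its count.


Input: 'ndfddmdmdmm'
Operation: tally each character
Counts: 'd':5, 'f':1, 'm':4, 'n':1
Maximum: 'd' appears 5 times


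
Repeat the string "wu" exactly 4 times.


Input string: 'wu'
Operation: repeat 4 times
Concatenation: 'wu' + 'wu' + 'wu' + 'wu'
Result: wuwuwuwu


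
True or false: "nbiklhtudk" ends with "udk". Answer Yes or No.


Input string: 'nbiklhtudk'
Suffix to check: 'udk'
Last 3 characters of input: 'udk'
Match: True
Result: Yes


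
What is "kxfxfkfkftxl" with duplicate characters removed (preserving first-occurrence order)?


Input: 'kxfxfkfkftxl'
Operation: keep first occurrence of each character
Scan: s[0]='k' new -> keep; s[1]='x' new -> keep; s[2]='f' new -> keep; s[3]='x' seen -> skip; s[4]='f' seen -> skip; s[5]='k' seen -> skip; s[6]='f' seen -> skip; s[7]='k' seen -> skip; s[8]='f' seen -> skip; s[9]='t' new -> keep; s[10]='x' seen -> skip; s[11]='l' new -> keep
Result: kxftl


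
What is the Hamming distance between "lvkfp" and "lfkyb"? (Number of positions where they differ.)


String 1: 'lvkfp'
String 2: 'lfkyb'
Compare each position: pos 0: 'l'=='l', pos 1: 'v'!='f', pos 2: 'k'=='k', pos 3: 'f'!='y', pos 4: 'p'!='b'
Differing positions: 3
Hamming distance: 3


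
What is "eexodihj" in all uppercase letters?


Input string: 'eexodihj'
Operation: convert each letter to uppercase
Mapping: 'e'->'E', 'e'->'E', 'x'->'X', 'o'->'O', 'd'->'D', 'i'->'I', 'h'->'H', 'j'->'J'
Result: EEXODIHJ


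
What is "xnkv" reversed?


Input string: 'xnkv'
Operation: reverse character order
Original order: 'x' -> 'n' -> 'k' -> 'v'
Reversed order: 'v' -> 'k' -> 'n' -> 'x'
Result: vknx


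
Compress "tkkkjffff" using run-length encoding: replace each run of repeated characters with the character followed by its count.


Input: 'tkkkjffff'
Operation: identify consecutive runs
Runs: 't' -> t1, 'kkk' -> k3, 'j' -> j1, 'ffff' -> f4
Encoded: t1k3j1f4


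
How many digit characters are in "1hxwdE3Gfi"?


Input string: '1hxwdE3Gfi'
Operation: count digit characters (0-9)
Scan: '1'(digit), 'h', 'x', 'w', 'd', 'E', '3'(digit), 'G', 'f', 'i'
Digits found: 2
Result: 2


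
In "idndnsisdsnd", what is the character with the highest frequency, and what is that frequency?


Input: 'idndnsisdsnd'
Operation: tally each character
Counts: 'd':4, 'i':2, 'n':3, 's':3
Maximum: 'd' appears 4 times


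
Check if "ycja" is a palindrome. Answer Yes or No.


Input string: 'ycja'
Reversed: 'ajcy'
Compare pairs: s[0]='y' vs s[3]='a' (mismatch), s[1]='c' vs s[2]='j' (mismatch)
Palindrome: No


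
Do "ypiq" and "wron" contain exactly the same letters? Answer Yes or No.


String 1: 'ypiq' -> sorted: 'ipqy'
String 2: 'wron' -> sorted: 'norw'
Compare sorted forms: 'ipqy' != 'norw'
Anagram: No


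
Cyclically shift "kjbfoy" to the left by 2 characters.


Input: 'kjbfoy', shift = 2
Operation: split at index 2 and swap parts
Front part s[0:2] = 'kj'
Back part s[2:] = 'bfoy'
Rotated = back + front = 'bfoy' + 'kj'
Result: bfoykj


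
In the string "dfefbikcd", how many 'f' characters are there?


Input string: 'dfefbikcd'
Target character: 'f'
Scan each position: s[1]='f', s[3]='f'
Matches found at indices: 1, 3
Total: 2


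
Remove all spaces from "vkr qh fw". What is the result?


Input string: 'vkr qh fw'
Operation: remove all spaces
Words: 'vkr', 'qh', 'fw'
Join without spaces: vkrqhfw


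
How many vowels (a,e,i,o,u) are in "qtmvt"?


Input string: 'qtmvt'
Operation: count vowels (a, e, i, o, u)
Scan: s[0]='q', s[1]='t', s[2]='m', s[3]='v', s[4]='t'
Vowels found: 0
Result: 0


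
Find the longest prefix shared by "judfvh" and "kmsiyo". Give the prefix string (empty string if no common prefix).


String 1: 'judfvh'
String 2: 'kmsiyo'
Compare position by position:
pos 0: 'j' vs 'k' differ -> stop
Longest common prefix: "" (length 0)


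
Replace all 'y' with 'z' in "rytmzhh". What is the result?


Input string: 'rytmzhh'
Operation: replace 'y' with 'z'
Positions of 'y': 1
After replacement: rztmzhh


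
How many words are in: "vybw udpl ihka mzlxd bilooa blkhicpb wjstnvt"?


Input string: 'vybw udpl ihka mzlxd bilooa blkhicpb wjstnvt'
Operation: split by spaces
Words found: 'vybw', 'udpl', 'ihka', 'mzlxd', 'bilooa', 'blkhicpb', 'wjstnvt'
Word count: 7


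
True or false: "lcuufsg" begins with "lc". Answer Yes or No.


Input string: 'lcuufsg'
Prefix to check: 'lc'
First 2 characters of input: 'lc'
Match: True
Result: Yes


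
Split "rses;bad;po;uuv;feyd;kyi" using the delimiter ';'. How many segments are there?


Input string: 'rses;bad;po;uuv;feyd;kyi'
Delimiter: ';'
Split result: 'rses', 'bad', 'po', 'uuv', 'feyd', 'kyi'
Number of parts: 6


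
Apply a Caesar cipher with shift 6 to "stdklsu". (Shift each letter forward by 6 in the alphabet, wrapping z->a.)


Input: 'stdklsu', shift = 6
Operation: for each letter, (position + 6) mod 26
Mapping: 's'(18+6=24)->'y', 't'(19+6=25)->'z', 'd'(3+6=9)->'j', 'k'(10+6=16)->'q', 'l'(11+6=17)->'r', 's'(18+6=24)->'y', 'u'(20+6=26, 26 mod 26=0)->'a'
Result: yzjqrya


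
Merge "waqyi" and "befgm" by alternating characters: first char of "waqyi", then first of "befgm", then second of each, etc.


String 1: 'waqyi'
String 2: 'befgm'
Operation: alternate characters
Pairs: 'w'+'b', 'a'+'e', 'q'+'f', 'y'+'g', 'i'+'m'
Result: wbaeqfygim


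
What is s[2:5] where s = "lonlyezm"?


Input string: 'lonlyezm'
Operation: slice [2:5]
Extract characters: s[2]='n', s[3]='l', s[4]='y'
Result: nly


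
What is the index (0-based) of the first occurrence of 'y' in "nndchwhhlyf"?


Input string: 'nndchwhhlyf'
Target: 'y'
Scanning left to right: s[0]='n', s[1]='n', s[2]='d', s[3]='c', s[4]='h', s[5]='w', s[6]='h', s[7]='h', s[8]='l', s[9]='y'
First match at index: 9


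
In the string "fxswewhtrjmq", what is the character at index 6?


Input string: 'fxswewhtrjmq'
Operation: get character at index 6
Index mapping: s[0]='f', s[1]='x', s[2]='s', s[3]='w', s[4]='e', s[5]='w', s[6]='h'
Result: 'h'


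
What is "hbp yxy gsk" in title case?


Input string: 'hbp yxy gsk'
Operation: capitalize first letter of each word
Word transformations: 'hbp'->'Hbp', 'yxy'->'Yxy', 'gsk'->'Gsk'
Result: Hbp Yxy Gsk


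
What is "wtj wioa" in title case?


Input string: 'wtj wioa'
Operation: capitalize first letter of each word
Word transformations: 'wtj'->'Wtj', 'wioa'->'Wioa'
Result: Wtj Wioa


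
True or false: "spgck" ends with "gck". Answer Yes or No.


Input string: 'spgck'
Suffix to check: 'gck'
Last 3 characters of input: 'gck'
Match: True
Result: Yes


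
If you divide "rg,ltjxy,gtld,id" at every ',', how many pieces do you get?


Input string: 'rg,ltjxy,gtld,id'
Delimiter: ','
Split result: 'rg', 'ltjxy', 'gtld', 'id'
Number of parts: 4


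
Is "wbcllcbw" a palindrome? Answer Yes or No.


Input string: 'wbcllcbw'
Reversed: 'wbcllcbw'
Compare pairs: s[0]='w' vs s[7]='w' (match), s[1]='b' vs s[6]='b' (match), s[2]='c' vs s[5]='c' (match), s[3]='l' vs s[4]='l' (match)
Palindrome: Yes


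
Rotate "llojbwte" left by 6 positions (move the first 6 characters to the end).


Input: 'llojbwte', shift = 6
Operation: split at index 6 and swap parts
Front part s[0:6] = 'llojbw'
Back part s[6:] = 'te'
Rotated = back + front = 'te' + 'llojbw'
Result: tellojbw


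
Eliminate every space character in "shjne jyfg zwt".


Input string: 'shjne jyfg zwt'
Operation: remove all spaces
Words: 'shjne', 'jyfg', 'zwt'
Join without spaces: shjnejyfgzwt


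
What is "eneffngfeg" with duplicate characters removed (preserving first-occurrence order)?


Input: 'eneffngfeg'
Operation: keep first occurrence of each character
Scan: s[0]='e' new -> keep; s[1]='n' new -> keep; s[2]='e' seen -> skip; s[3]='f' new -> keep; s[4]='f' seen -> skip; s[5]='n' seen -> skip; s[6]='g' new -> keep; s[7]='f' seen -> skip; s[8]='e' seen -> skip; s[9]='g' seen -> skip
Result: enfg


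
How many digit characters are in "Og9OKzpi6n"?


Input string: 'Og9OKzpi6n'
Operation: count digit characters (0-9)
Scan: 'O', 'g', '9'(digit), 'O', 'K', 'z', 'p', 'i', '6'(digit), 'n'
Digits found: 2
Result: 2


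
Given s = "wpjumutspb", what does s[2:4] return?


Input string: 'wpjumutspb'
Operation: slice [2:4]
Extract characters: s[2]='j', s[3]='u'
Result: ju


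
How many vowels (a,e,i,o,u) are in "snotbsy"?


Input string: 'snotbsy'
Operation: count vowels (a, e, i, o, u)
Scan: s[0]='s', s[1]='n', s[2]='o' (vowel), s[3]='t', s[4]='b', s[5]='s', s[6]='y'
Vowels found: 1
Result: 1


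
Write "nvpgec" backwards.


Input string: 'nvpgec'
Operation: reverse character order
Original order: 'n' -> 'v' -> 'p' -> 'g' -> 'e' -> 'c'
Reversed order: 'c' -> 'e' -> 'g' -> 'p' -> 'v' -> 'n'
Result: cegpvn


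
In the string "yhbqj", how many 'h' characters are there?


Input string: 'yhbqj'
Target character: 'h'
Scan each position: s[1]='h'
Matches found at indices: 1
Total: 1


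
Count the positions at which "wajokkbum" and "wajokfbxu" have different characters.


String 1: 'wajokkbum'
String 2: 'wajokfbxu'
Compare each position: pos 0: 'w'=='w', pos 1: 'a'=='a', pos 2: 'j'=='j', pos 3: 'o'=='o', pos 4: 'k'=='k', pos 5: 'k'!='f', pos 6: 'b'=='b', pos 7: 'u'!='x', pos 8: 'm'!='u'
Differing positions: 3
Hamming distance: 3


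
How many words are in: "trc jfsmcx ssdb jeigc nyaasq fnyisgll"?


Input string: 'trc jfsmcx ssdb jeigc nyaasq fnyisgll'
Operation: split by spaces
Words found: 'trc', 'jfsmcx', 'ssdb', 'jeigc', 'nyaasq', 'fnyisgll'
Word count: 6


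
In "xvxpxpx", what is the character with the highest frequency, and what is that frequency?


Input: 'xvxpxpx'
Operation: tally each character
Counts: 'p':2, 'v':1, 'x':4
Maximum: 'x' appears 4 times


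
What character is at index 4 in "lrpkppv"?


Input string: 'lrpkppv'
Operation: get character at index 4
Index mapping: s[0]='l', s[1]='r', s[2]='p', s[3]='k', s[4]='p'
Result: 'p'


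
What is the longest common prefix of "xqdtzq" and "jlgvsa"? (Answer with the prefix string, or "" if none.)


String 1: 'xqdtzq'
String 2: 'jlgvsa'
Compare position by position:
pos 0: 'x' vs 'j' differ -> stop
Longest common prefix: "" (length 0)


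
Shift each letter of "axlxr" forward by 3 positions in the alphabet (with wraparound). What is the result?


Input: 'axlxr', shift = 3
Operation: for each letter, (position + 3) mod 26
Mapping: 'a'(0+3=3)->'d', 'x'(23+3=26, 26 mod 26=0)->'a', 'l'(11+3=14)->'o', 'x'(23+3=26, 26 mod 26=0)->'a', 'r'(17+3=20)->'u'
Result: daoau


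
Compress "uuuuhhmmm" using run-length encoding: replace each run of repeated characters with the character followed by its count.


Input: 'uuuuhhmmm'
Operation: identify consecutive runs
Runs: 'uuuu' -> u4, 'hh' -> h2, 'mmm' -> m3
Encoded: u4h2m3


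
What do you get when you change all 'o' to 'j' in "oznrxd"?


Input string: 'oznrxd'
Operation: replace 'o' with 'j'
Positions of 'o': 0
After replacement: jznrxd


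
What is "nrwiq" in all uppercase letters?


Input string: 'nrwiq'
Operation: convert each letter to uppercase
Mapping: 'n'->'N', 'r'->'R', 'w'->'W', 'i'->'I', 'q'->'Q'
Result: NRWIQ


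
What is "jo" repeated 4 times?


Input string: 'jo'
Operation: repeat 4 times
Concatenation: 'jo' + 'jo' + 'jo' + 'jo'
Result: jojojojo


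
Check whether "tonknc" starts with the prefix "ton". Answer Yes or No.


Input string: 'tonknc'
Prefix to check: 'ton'
First 3 characters of input: 'ton'
Match: True
Result: Yes


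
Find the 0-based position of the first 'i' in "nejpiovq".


Input string: 'nejpiovq'
Target: 'i'
Scanning left to right: s[0]='n', s[1]='e', s[2]='j', s[3]='p', s[4]='i'
First match at index: 4


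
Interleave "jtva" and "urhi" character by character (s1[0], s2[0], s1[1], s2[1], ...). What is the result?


String 1: 'jtva'
String 2: 'urhi'
Operation: alternate characters
Pairs: 'j'+'u', 't'+'r', 'v'+'h', 'a'+'i'
Result: jutrvhai


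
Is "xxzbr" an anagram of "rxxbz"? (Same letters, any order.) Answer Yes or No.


String 1: 'rxxbz' -> sorted: 'brxxz'
String 2: 'xxzbr' -> sorted: 'brxxz'
Compare sorted forms: 'brxxz' == 'brxxz'
Anagram: Yes


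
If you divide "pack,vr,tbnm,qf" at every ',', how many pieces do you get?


Input string: 'pack,vr,tbnm,qf'
Delimiter: ','
Split result: 'pack', 'vr', 'tbnm', 'qf'
Number of parts: 4


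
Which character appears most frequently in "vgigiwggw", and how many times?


Input: 'vgigiwggw'
Operation: tally each character
Counts: 'g':4, 'i':2, 'v':1, 'w':2
Maximum: 'g' appears 4 times


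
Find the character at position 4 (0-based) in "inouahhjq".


Input string: 'inouahhjq'
Operation: get character at index 4
Index mapping: s[0]='i', s[1]='n', s[2]='o', s[3]='u', s[4]='a'
Result: 'a'


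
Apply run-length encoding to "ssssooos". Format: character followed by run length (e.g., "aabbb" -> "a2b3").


Input: 'ssssooos'
Operation: identify consecutive runs
Runs: 'ssss' -> s4, 'ooo' -> o3, 's' -> s1
Encoded: s4o3s1


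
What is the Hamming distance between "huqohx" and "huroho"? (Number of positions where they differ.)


String 1: 'huqohx'
String 2: 'huroho'
Compare each position: pos 0: 'h'=='h', pos 1: 'u'=='u', pos 2: 'q'!='r', pos 3: 'o'=='o', pos 4: 'h'=='h', pos 5: 'x'!='o'
Differing positions: 2
Hamming distance: 2


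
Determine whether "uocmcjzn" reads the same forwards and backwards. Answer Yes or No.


Input string: 'uocmcjzn'
Reversed: 'nzjcmcou'
Compare pairs: s[0]='u' vs s[7]='n' (mismatch), s[1]='o' vs s[6]='z' (mismatch), s[2]='c' vs s[5]='j' (mismatch), s[3]='m' vs s[4]='c' (mismatch)
Palindrome: No


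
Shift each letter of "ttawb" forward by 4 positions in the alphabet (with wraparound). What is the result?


Input: 'ttawb', shift = 4
Operation: for each letter, (position + 4) mod 26
Mapping: 't'(19+4=23)->'x', 't'(19+4=23)->'x', 'a'(0+4=4)->'e', 'w'(22+4=26, 26 mod 26=0)->'a', 'b'(1+4=5)->'f'
Result: xxeaf


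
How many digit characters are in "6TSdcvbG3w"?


Input string: '6TSdcvbG3w'
Operation: count digit characters (0-9)
Scan: '6'(digit), 'T', 'S', 'd', 'c', 'v', 'b', 'G', '3'(digit), 'w'
Digits found: 2
Result: 2


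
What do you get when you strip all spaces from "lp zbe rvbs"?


Input string: 'lp zbe rvbs'
Operation: remove all spaces
Words: 'lp', 'zbe', 'rvbs'
Join without spaces: lpzbervbs


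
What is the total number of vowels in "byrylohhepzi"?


Input string: 'byrylohhepzi'
Operation: count vowels (a, e, i, o, u)
Scan: s[0]='b', s[1]='y', s[2]='r', s[3]='y', s[4]='l', s[5]='o' (vowel), s[6]='h', s[7]='h', s[8]='e' (vowel), s[9]='p', s[10]='z', s[11]='i' (vowel)
Vowels found: 3
Result: 3


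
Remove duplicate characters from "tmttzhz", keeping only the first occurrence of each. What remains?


Input: 'tmttzhz'
Operation: keep first occurrence of each character
Scan: s[0]='t' new -> keep; s[1]='m' new -> keep; s[2]='t' seen -> skip; s[3]='t' seen -> skip; s[4]='z' new -> keep; s[5]='h' new -> keep; s[6]='z' seen -> skip
Result: tmzh


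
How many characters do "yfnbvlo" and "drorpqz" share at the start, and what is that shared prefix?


String 1: 'yfnbvlo'
String 2: 'drorpqz'
Compare position by position:
pos 0: 'y' vs 'd' differ -> stop
Longest common prefix: "" (length 0)


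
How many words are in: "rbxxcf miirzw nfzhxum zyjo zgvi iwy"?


Input string: 'rbxxcf miirzw nfzhxum zyjo zgvi iwy'
Operation: split by spaces
Words found: 'rbxxcf', 'miirzw', 'nfzhxum', 'zyjo', 'zgvi', 'iwy'
Word count: 6


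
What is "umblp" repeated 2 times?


Input string: 'umblp'
Operation: repeat 2 times
Concatenation: 'umblp' + 'umblp'
Result: umblpumblp


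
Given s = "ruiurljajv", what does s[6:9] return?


Input string: 'ruiurljajv'
Operation: slice [6:9]
Extract characters: s[6]='j', s[7]='a', s[8]='j'
Result: jaj


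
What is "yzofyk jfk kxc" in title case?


Input string: 'yzofyk jfk kxc'
Operation: capitalize first letter of each word
Word transformations: 'yzofyk'->'Yzofyk', 'jfk'->'Jfk', 'kxc'->'Kxc'
Result: Yzofyk Jfk Kxc


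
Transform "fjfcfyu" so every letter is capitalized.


Input string: 'fjfcfyu'
Operation: convert each letter to uppercase
Mapping: 'f'->'F', 'j'->'J', 'f'->'F', 'c'->'C', 'f'->'F', 'y'->'Y', 'u'->'U'
Result: FJFCFYU


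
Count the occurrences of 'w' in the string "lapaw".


Input string: 'lapaw'
Target character: 'w'
Scan each position: s[4]='w'
Matches found at indices: 4
Total: 1


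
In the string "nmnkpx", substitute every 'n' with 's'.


Input string: 'nmnkpx'
Operation: replace 'n' with 's'
Positions of 'n': 0, 2
After replacement: smskpx


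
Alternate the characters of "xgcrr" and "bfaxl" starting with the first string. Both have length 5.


String 1: 'xgcrr'
String 2: 'bfaxl'
Operation: alternate characters
Pairs: 'x'+'b', 'g'+'f', 'c'+'a', 'r'+'x', 'r'+'l'
Result: xbgfcarxrl


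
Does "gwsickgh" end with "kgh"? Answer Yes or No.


Input string: 'gwsickgh'
Suffix to check: 'kgh'
Last 3 characters of input: 'kgh'
Match: True
Result: Yes


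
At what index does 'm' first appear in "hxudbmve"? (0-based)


Input string: 'hxudbmve'
Target: 'm'
Scanning left to right: s[0]='h', s[1]='x', s[2]='u', s[3]='d', s[4]='b', s[5]='m'
First match at index: 5


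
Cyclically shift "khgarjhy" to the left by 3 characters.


Input: 'khgarjhy', shift = 3
Operation: split at index 3 and swap parts
Front part s[0:3] = 'khg'
Back part s[3:] = 'arjhy'
Rotated = back + front = 'arjhy' + 'khg'
Result: arjhykhg


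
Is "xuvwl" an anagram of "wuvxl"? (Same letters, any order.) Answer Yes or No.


String 1: 'wuvxl' -> sorted: 'luvwx'
String 2: 'xuvwl' -> sorted: 'luvwx'
Compare sorted forms: 'luvwx' == 'luvwx'
Anagram: Yes


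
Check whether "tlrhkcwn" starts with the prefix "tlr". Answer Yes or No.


Input string: 'tlrhkcwn'
Prefix to check: 'tlr'
First 3 characters of input: 'tlr'
Match: True
Result: Yes


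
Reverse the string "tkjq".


Input string: 'tkjq'
Operation: reverse character order
Original order: 't' -> 'k' -> 'j' -> 'q'
Reversed order: 'q' -> 'j' -> 'k' -> 't'
Result: qjkt


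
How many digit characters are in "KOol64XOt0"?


Input string: 'KOol64XOt0'
Operation: count digit characters (0-9)
Scan: 'K', 'O', 'o', 'l', '6'(digit), '4'(digit), 'X', 'O', 't', '0'(digit)
Digits found: 3
Result: 3


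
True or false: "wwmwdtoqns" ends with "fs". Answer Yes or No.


Input string: 'wwmwdtoqns'
Suffix to check: 'fs'
Last 2 characters of input: 'ns'
Match: False
Result: No


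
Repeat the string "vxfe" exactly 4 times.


Input string: 'vxfe'
Operation: repeat 4 times
Concatenation: 'vxfe' + 'vxfe' + 'vxfe' + 'vxfe'
Result: vxfevxfevxfevxfe


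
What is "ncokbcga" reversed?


Input string: 'ncokbcga'
Operation: reverse character order
Original order: 'n' -> 'c' -> 'o' -> 'k' -> 'b' -> 'c' -> 'g' -> 'a'
Reversed order: 'a' -> 'g' -> 'c' -> 'b' -> 'k' -> 'o' -> 'c' -> 'n'
Result: agcbkocn


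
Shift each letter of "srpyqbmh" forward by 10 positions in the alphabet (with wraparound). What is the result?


Input: 'srpyqbmh', shift = 10
Operation: for each letter, (position + 10) mod 26
Mapping: 's'(18+10=28, 28 mod 26=2)->'c', 'r'(17+10=27, 27 mod 26=1)->'b', 'p'(15+10=25)->'z', 'y'(24+10=34, 34 mod 26=8)->'i', 'q'(16+10=26, 26 mod 26=0)->'a', 'b'(1+10=11)->'l', 'm'(12+10=22)->'w', 'h'(7+10=17)->'r'
Result: cbzialwr


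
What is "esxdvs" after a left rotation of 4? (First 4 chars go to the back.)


Input: 'esxdvs', shift = 4
Operation: split at index 4 and swap parts
Front part s[0:4] = 'esxd'
Back part s[4:] = 'vs'
Rotated = back + front = 'vs' + 'esxd'
Result: vsesxd


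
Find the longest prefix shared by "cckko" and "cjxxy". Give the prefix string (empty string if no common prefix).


String 1: 'cckko'
String 2: 'cjxxy'
Compare position by position:
pos 0: 'c' vs 'c' match
pos 1: 'c' vs 'j' differ -> stop
Longest common prefix: "c" (length 1)


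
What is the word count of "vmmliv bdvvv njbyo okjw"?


Input string: 'vmmliv bdvvv njbyo okjw'
Operation: split by spaces
Words found: 'vmmliv', 'bdvvv', 'njbyo', 'okjw'
Word count: 4


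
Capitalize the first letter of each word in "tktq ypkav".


Input string: 'tktq ypkav'
Operation: capitalize first letter of each word
Word transformations: 'tktq'->'Tktq', 'ypkav'->'Ypkav'
Result: Tktq Ypkav


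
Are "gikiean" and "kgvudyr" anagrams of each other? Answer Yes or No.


String 1: 'gikiean' -> sorted: 'aegiikn'
String 2: 'kgvudyr' -> sorted: 'dgkruvy'
Compare sorted forms: 'aegiikn' != 'dgkruvy'
Anagram: No


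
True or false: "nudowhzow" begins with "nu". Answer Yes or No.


Input string: 'nudowhzow'
Prefix to check: 'nu'
First 2 characters of input: 'nu'
Match: True
Result: Yes


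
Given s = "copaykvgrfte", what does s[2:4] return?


Input string: 'copaykvgrfte'
Operation: slice [2:4]
Extract characters: s[2]='p', s[3]='a'
Result: pa


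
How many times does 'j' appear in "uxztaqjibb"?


Input string: 'uxztaqjibb'
Target character: 'j'
Scan each position: s[6]='j'
Matches found at indices: 6
Total: 1


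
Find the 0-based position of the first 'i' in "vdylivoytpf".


Input string: 'vdylivoytpf'
Target: 'i'
Scanning left to right: s[0]='v', s[1]='d', s[2]='y', s[3]='l', s[4]='i'
First match at index: 4


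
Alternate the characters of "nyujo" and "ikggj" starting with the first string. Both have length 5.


String 1: 'nyujo'
String 2: 'ikggj'
Operation: alternate characters
Pairs: 'n'+'i', 'y'+'k', 'u'+'g', 'j'+'g', 'o'+'j'
Result: niykugjgoj


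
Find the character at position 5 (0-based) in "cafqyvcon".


Input string: 'cafqyvcon'
Operation: get character at index 5
Index mapping: s[0]='c', s[1]='a', s[2]='f', s[3]='q', s[4]='y', s[5]='v'
Result: 'v'


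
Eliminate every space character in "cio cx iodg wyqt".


Input string: 'cio cx iodg wyqt'
Operation: remove all spaces
Words: 'cio', 'cx', 'iodg', 'wyqt'
Join without spaces: ciocxiodgwyqt


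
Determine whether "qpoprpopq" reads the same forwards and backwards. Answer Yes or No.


Input string: 'qpoprpopq'
Reversed: 'qpoprpopq'
Compare pairs: s[0]='q' vs s[8]='q' (match), s[1]='p' vs s[7]='p' (match), s[2]='o' vs s[6]='o' (match), s[3]='p' vs s[5]='p' (match)
Palindrome: Yes


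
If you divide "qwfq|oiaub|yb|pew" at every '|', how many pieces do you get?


Input string: 'qwfq|oiaub|yb|pew'
Delimiter: '|'
Split result: 'qwfq', 'oiaub', 'yb', 'pew'
Number of parts: 4


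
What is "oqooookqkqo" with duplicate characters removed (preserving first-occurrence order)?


Input: 'oqooookqkqo'
Operation: keep first occurrence of each character
Scan: s[0]='o' new -> keep; s[1]='q' new -> keep; s[2]='o' seen -> skip; s[3]='o' seen -> skip; s[4]='o' seen -> skip; s[5]='o' seen -> skip; s[6]='k' new -> keep; s[7]='q' seen -> skip; s[8]='k' seen -> skip; s[9]='q' seen -> skip; s[10]='o' seen -> skip
Result: oqk


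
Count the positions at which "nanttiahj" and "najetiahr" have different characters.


String 1: 'nanttiahj'
String 2: 'najetiahr'
Compare each position: pos 0: 'n'=='n', pos 1: 'a'=='a', pos 2: 'n'!='j', pos 3: 't'!='e', pos 4: 't'=='t', pos 5: 'i'=='i', pos 6: 'a'=='a', pos 7: 'h'=='h', pos 8: 'j'!='r'
Differing positions: 3
Hamming distance: 3


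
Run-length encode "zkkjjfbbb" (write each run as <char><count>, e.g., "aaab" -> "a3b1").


Input: 'zkkjjfbbb'
Operation: identify consecutive runs
Runs: 'z' -> z1, 'kk' -> k2, 'jj' -> j2, 'f' -> f1, 'bbb' -> b3
Encoded: z1k2j2f1b3


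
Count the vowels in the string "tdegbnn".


Input string: 'tdegbnn'
Operation: count vowels (a, e, i, o, u)
Scan: s[0]='t', s[1]='d', s[2]='e' (vowel), s[3]='g', s[4]='b', s[5]='n', s[6]='n'
Vowels found: 1
Result: 1


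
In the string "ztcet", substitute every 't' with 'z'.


Input string: 'ztcet'
Operation: replace 't' with 'z'
Positions of 't': 1, 4
After replacement: zzcez


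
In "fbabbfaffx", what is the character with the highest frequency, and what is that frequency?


Input: 'fbabbfaffx'
Operation: tally each character
Counts: 'a':2, 'b':3, 'f':4, 'x':1
Maximum: 'f' appears 4 times


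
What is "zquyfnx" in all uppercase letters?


Input string: 'zquyfnx'
Operation: convert each letter to uppercase
Mapping: 'z'->'Z', 'q'->'Q', 'u'->'U', 'y'->'Y', 'f'->'F', 'n'->'N', 'x'->'X'
Result: ZQUYFNX


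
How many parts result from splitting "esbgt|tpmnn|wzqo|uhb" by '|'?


Input string: 'esbgt|tpmnn|wzqo|uhb'
Delimiter: '|'
Split result: 'esbgt', 'tpmnn', 'wzqo', 'uhb'
Number of parts: 4


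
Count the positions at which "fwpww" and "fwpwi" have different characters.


String 1: 'fwpww'
String 2: 'fwpwi'
Compare each position: pos 0: 'f'=='f', pos 1: 'w'=='w', pos 2: 'p'=='p', pos 3: 'w'=='w', pos 4: 'w'!='i'
Differing positions: 1
Hamming distance: 1


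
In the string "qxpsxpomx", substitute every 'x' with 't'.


Input string: 'qxpsxpomx'
Operation: replace 'x' with 't'
Positions of 'x': 1, 4, 8
After replacement: qtpstpomt


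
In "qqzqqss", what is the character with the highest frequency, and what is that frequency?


Input: 'qqzqqss'
Operation: tally each character
Counts: 'q':4, 's':2, 'z':1
Maximum: 'q' appears 4 times


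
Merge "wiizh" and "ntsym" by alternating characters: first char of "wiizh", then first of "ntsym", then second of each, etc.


String 1: 'wiizh'
String 2: 'ntsym'
Operation: alternate characters
Pairs: 'w'+'n', 'i'+'t', 'i'+'s', 'z'+'y', 'h'+'m'
Result: wnitiszyhm


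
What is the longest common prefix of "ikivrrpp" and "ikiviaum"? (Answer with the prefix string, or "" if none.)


String 1: 'ikivrrpp'
String 2: 'ikiviaum'
Compare position by position:
pos 0: 'i' vs 'i' match
pos 1: 'k' vs 'k' match
pos 2: 'i' vs 'i' match
pos 3: 'v' vs 'v' match
pos 4: 'r' vs 'i' differ -> stop
Longest common prefix: "ikiv" (length 4)


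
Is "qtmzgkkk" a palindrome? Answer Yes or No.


Input string: 'qtmzgkkk'
Reversed: 'kkkgzmtq'
Compare pairs: s[0]='q' vs s[7]='k' (mismatch), s[1]='t' vs s[6]='k' (mismatch), s[2]='m' vs s[5]='k' (mismatch), s[3]='z' vs s[4]='g' (mismatch)
Palindrome: No


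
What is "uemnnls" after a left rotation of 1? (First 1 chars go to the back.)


Input: 'uemnnls', shift = 1
Operation: split at index 1 and swap parts
Front part s[0:1] = 'u'
Back part s[1:] = 'emnnls'
Rotated = back + front = 'emnnls' + 'u'
Result: emnnlsu


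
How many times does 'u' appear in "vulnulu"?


Input string: 'vulnulu'
Target character: 'u'
Scan each position: s[1]='u', s[4]='u', s[6]='u'
Matches found at indices: 1, 4, 6
Total: 3


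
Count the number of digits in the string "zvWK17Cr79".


Input string: 'zvWK17Cr79'
Operation: count digit characters (0-9)
Scan: 'z', 'v', 'W', 'K', '1'(digit), '7'(digit), 'C', 'r', '7'(digit), '9'(digit)
Digits found: 4
Result: 4


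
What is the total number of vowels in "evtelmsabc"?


Input string: 'evtelmsabc'
Operation: count vowels (a, e, i, o, u)
Scan: s[0]='e' (vowel), s[1]='v', s[2]='t', s[3]='e' (vowel), s[4]='l', s[5]='m', s[6]='s', s[7]='a' (vowel), s[8]='b', s[9]='c'
Vowels found: 3
Result: 3


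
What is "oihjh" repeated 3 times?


Input string: 'oihjh'
Operation: repeat 3 times
Concatenation: 'oihjh' + 'oihjh' + 'oihjh'
Result: oihjhoihjhoihjh


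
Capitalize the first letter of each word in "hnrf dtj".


Input string: 'hnrf dtj'
Operation: capitalize first letter of each word
Word transformations: 'hnrf'->'Hnrf', 'dtj'->'Dtj'
Result: Hnrf Dtj


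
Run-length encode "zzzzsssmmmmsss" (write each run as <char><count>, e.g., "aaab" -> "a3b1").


Input: 'zzzzsssmmmmsss'
Operation: identify consecutive runs
Runs: 'zzzz' -> z4, 'sss' -> s3, 'mmmm' -> m4, 'sss' -> s3
Encoded: z4s3m4s3


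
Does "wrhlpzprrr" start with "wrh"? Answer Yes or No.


Input string: 'wrhlpzprrr'
Prefix to check: 'wrh'
First 3 characters of input: 'wrh'
Match: True
Result: Yes


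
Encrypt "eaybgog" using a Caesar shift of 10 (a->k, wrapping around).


Input: 'eaybgog', shift = 10
Operation: for each letter, (position + 10) mod 26
Mapping: 'e'(4+10=14)->'o', 'a'(0+10=10)->'k', 'y'(24+10=34, 34 mod 26=8)->'i', 'b'(1+10=11)->'l', 'g'(6+10=16)->'q', 'o'(14+10=24)->'y', 'g'(6+10=16)->'q'
Result: okilqyq


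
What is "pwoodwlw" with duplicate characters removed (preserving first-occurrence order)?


Input: 'pwoodwlw'
Operation: keep first occurrence of each character
Scan: s[0]='p' new -> keep; s[1]='w' new -> keep; s[2]='o' new -> keep; s[3]='o' seen -> skip; s[4]='d' new -> keep; s[5]='w' seen -> skip; s[6]='l' new -> keep; s[7]='w' seen -> skip
Result: pwodl


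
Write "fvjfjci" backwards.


Input string: 'fvjfjci'
Operation: reverse character order
Original order: 'f' -> 'v' -> 'j' -> 'f' -> 'j' -> 'c' -> 'i'
Reversed order: 'i' -> 'c' -> 'j' -> 'f' -> 'j' -> 'v' -> 'f'
Result: icjfjvf


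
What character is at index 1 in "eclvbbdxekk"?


Input string: 'eclvbbdxekk'
Operation: get character at index 1
Index mapping: s[0]='e', s[1]='c'
Result: 'c'


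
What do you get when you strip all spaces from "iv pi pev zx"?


Input string: 'iv pi pev zx'
Operation: remove all spaces
Words: 'iv', 'pi', 'pev', 'zx'
Join without spaces: ivpipevzx


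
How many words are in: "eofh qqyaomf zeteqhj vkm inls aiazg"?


Input string: 'eofh qqyaomf zeteqhj vkm inls aiazg'
Operation: split by spaces
Words found: 'eofh', 'qqyaomf', 'zeteqhj', 'vkm', 'inls', 'aiazg'
Word count: 6


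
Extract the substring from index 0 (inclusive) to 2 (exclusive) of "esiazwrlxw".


Input string: 'esiazwrlxw'
Operation: slice [0:2]
Extract characters: s[0]='e', s[1]='s'
Result: es


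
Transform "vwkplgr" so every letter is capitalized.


Input string: 'vwkplgr'
Operation: convert each letter to uppercase
Mapping: 'v'->'V', 'w'->'W', 'k'->'K', 'p'->'P', 'l'->'L', 'g'->'G', 'r'->'R'
Result: VWKPLGR


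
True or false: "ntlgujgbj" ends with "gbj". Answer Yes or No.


Input string: 'ntlgujgbj'
Suffix to check: 'gbj'
Last 3 characters of input: 'gbj'
Match: True
Result: Yes


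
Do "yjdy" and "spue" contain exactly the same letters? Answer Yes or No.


String 1: 'yjdy' -> sorted: 'djyy'
String 2: 'spue' -> sorted: 'epsu'
Compare sorted forms: 'djyy' != 'epsu'
Anagram: No


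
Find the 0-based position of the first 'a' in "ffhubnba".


Input string: 'ffhubnba'
Target: 'a'
Scanning left to right: s[0]='f', s[1]='f', s[2]='h', s[3]='u', s[4]='b', s[5]='n', s[6]='b', s[7]='a'
First match at index: 7


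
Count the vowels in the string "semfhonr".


Input string: 'semfhonr'
Operation: count vowels (a, e, i, o, u)
Scan: s[0]='s', s[1]='e' (vowel), s[2]='m', s[3]='f', s[4]='h', s[5]='o' (vowel), s[6]='n', s[7]='r'
Vowels found: 2
Result: 2


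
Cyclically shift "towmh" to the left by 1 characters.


Input: 'towmh', shift = 1
Operation: split at index 1 and swap parts
Front part s[0:1] = 't'
Back part s[1:] = 'owmh'
Rotated = back + front = 'owmh' + 't'
Result: owmht


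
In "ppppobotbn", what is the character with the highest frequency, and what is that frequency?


Input: 'ppppobotbn'
Operation: tally each character
Counts: 'b':2, 'n':1, 'o':2, 'p':4, 't':1
Maximum: 'p' appears 4 times


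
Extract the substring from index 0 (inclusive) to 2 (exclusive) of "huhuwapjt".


Input string: 'huhuwapjt'
Operation: slice [0:2]
Extract characters: s[0]='h', s[1]='u'
Result: hu


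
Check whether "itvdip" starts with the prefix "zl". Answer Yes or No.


Input string: 'itvdip'
Prefix to check: 'zl'
First 2 characters of input: 'it'
Match: False
Result: No


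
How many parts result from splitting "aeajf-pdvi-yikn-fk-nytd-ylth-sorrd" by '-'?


Input string: 'aeajf-pdvi-yikn-fk-nytd-ylth-sorrd'
Delimiter: '-'
Split result: 'aeajf', 'pdvi', 'yikn', 'fk', 'nytd', 'ylth', 'sorrd'
Number of parts: 7


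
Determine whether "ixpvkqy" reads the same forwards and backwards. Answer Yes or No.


Input string: 'ixpvkqy'
Reversed: 'yqkvpxi'
Compare pairs: s[0]='i' vs s[6]='y' (mismatch), s[1]='x' vs s[5]='q' (mismatch), s[2]='p' vs s[4]='k' (mismatch)
Palindrome: No


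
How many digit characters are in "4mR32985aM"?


Input string: '4mR32985aM'
Operation: count digit characters (0-9)
Scan: '4'(digit), 'm', 'R', '3'(digit), '2'(digit), '9'(digit), '8'(digit), '5'(digit), 'a', 'M'
Digits found: 6
Result: 6


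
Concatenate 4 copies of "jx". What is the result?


Input string: 'jx'
Operation: repeat 4 times
Concatenation: 'jx' + 'jx' + 'jx' + 'jx'
Result: jxjxjxjx


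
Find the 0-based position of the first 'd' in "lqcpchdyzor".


Input string: 'lqcpchdyzor'
Target: 'd'
Scanning left to right: s[0]='l', s[1]='q', s[2]='c', s[3]='p', s[4]='c', s[5]='h', s[6]='d'
First match at index: 6


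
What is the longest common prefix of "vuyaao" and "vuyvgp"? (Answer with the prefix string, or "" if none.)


String 1: 'vuyaao'
String 2: 'vuyvgp'
Compare position by position:
pos 0: 'v' vs 'v' match
pos 1: 'u' vs 'u' match
pos 2: 'y' vs 'y' match
pos 3: 'a' vs 'v' differ -> stop
Longest common prefix: "vuy" (length 3)


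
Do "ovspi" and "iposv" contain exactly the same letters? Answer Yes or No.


String 1: 'ovspi' -> sorted: 'iopsv'
String 2: 'iposv' -> sorted: 'iopsv'
Compare sorted forms: 'iopsv' == 'iopsv'
Anagram: Yes


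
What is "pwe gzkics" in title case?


Input string: 'pwe gzkics'
Operation: capitalize first letter of each word
Word transformations: 'pwe'->'Pwe', 'gzkics'->'Gzkics'
Result: Pwe Gzkics


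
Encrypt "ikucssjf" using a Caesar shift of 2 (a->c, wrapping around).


Input: 'ikucssjf', shift = 2
Operation: for each letter, (position + 2) mod 26
Mapping: 'i'(8+2=10)->'k', 'k'(10+2=12)->'m', 'u'(20+2=22)->'w', 'c'(2+2=4)->'e', 's'(18+2=20)->'u', 's'(18+2=20)->'u', 'j'(9+2=11)->'l', 'f'(5+2=7)->'h'
Result: kmweuulh


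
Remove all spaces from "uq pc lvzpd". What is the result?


Input string: 'uq pc lvzpd'
Operation: remove all spaces
Words: 'uq', 'pc', 'lvzpd'
Join without spaces: uqpclvzpd
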